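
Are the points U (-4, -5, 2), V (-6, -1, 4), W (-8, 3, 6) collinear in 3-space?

Yes

UV = (-2, 4, 2), UW = (-4, 8, 4).
Each component of UW is 2 times the corresponding component of UV, so UW = 2·UV and the points are collinear.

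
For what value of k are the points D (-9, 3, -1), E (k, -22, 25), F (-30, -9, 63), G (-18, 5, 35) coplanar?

-24

Normal to plane DFG: n = (-560, 180, -150); plane equation n·P = 5730.
Requiring n·E = 5730: (-560)k + (-7710) = 5730.
So k = -24.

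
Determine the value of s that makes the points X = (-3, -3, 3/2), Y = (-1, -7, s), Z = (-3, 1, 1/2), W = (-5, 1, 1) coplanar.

2

Normal to plane XZW: n = (2, 2, 8); plane equation n·P = 0.
Requiring n·Y = 0: (8)s + (-16) = 0.
So s = 2.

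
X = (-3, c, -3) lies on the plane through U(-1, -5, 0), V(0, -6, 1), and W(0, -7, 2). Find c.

-2

Coplanarity requires UV · (UW × UX) = 0.
UV = (1, -1, 1), UW = (1, -2, 2); the triple product is linear in c with coefficient -1 and constant term -2.
Setting it to zero: c = -2.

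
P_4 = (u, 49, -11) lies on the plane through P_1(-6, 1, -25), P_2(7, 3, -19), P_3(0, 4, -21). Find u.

-45

Coplanarity requires P_1P_2 · (P_1P_3 × P_1P_4) = 0.
P_1P_2 = (13, 2, 6), P_1P_3 = (6, 3, 4); the triple product is linear in u with coefficient -10 and constant term -450.
Setting it to zero: u = -45.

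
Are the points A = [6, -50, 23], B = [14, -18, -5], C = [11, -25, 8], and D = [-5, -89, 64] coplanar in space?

Yes

A normal to the plane through A, B, C is n = AB × AC = (220, -20, 40).
The plane has equation n·P = 3240. For D: n·D = 3240.
Equal, so D lies in the plane and all four are coplanar.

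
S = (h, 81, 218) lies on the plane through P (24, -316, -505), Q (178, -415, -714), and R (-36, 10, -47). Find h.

A normal to the plane is n = PQ × PR = (22792, -57992, 44264).
S lies in the plane iff n · PS = 0.
This gives (22792)h + (8433040) = 0, so h = -370.

-370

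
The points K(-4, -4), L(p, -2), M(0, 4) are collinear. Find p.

Collinearity: (L − K) must be parallel to (M − K) = (4, 8).
Cross-multiplying the components: (p − (-4))·(8) = (2)·(4).
Solving gives p = -3.

-3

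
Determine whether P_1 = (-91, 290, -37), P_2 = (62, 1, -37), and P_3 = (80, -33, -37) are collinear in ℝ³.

Yes

P_1P_2 = (153, -289, 0), P_1P_3 = (171, -323, 0).
Each component of P_1P_3 is 19/17 times the corresponding component of P_1P_2, so P_1P_3 = 19/17·P_1P_2 and the points are collinear.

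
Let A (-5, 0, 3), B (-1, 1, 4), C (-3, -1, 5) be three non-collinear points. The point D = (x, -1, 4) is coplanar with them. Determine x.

-5

Coplanarity requires AB · (AC × AD) = 0.
AB = (4, 1, 1), AC = (2, -1, 2); the triple product is linear in x with coefficient 3 and constant term 15.
Setting it to zero: x = -5.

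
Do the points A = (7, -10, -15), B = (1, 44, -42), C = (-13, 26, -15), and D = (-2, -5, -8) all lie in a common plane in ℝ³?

A normal to the plane through A, B, C is n = AB × AC = (972, 540, 864).
The plane has equation n·P = -11556. For D: n·D = -11556.
Equal, so D lies in the plane and all four are coplanar.

Yes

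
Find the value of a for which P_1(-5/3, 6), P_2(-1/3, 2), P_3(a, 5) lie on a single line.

The three points are collinear iff det[P_1P_2; P_1P_3] = 0.
This determinant is linear in a: (4)a + (16/3) = 0, so a = -4/3.

-4/3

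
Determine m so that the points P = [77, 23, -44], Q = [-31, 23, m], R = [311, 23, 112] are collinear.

Direction PR = (234, 0, 156). From the x-coordinate of Q, the parameter along the line is τ = (-31 − 77)/234 = -6/13.
Then m = (-44) + (-6/13)·(156) = -116.

-116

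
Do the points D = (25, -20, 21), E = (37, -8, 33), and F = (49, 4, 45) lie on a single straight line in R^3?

Yes

DE = (12, 12, 12), DF = (24, 24, 24).
DE × DF = (0, 0, 0).
The cross product vanishes, so the three points are collinear.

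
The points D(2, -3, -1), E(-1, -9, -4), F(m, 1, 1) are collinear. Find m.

Collinearity requires DE × DF = 0; each component is linear in m.
The y-component gives (-3)m + (12) = 0, so m = 4.
The remaining components then also vanish.

4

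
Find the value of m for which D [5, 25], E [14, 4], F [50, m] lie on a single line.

-80

Collinearity: (F − D) must be parallel to (E − D) = (9, -21).
Cross-multiplying the components: (m − 25)·(9) = (45)·(-21).
Solving gives m = -80.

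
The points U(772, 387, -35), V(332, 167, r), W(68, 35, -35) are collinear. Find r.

Collinearity requires UV × UW = 0; each component is linear in r.
The x-component gives (352)r + (12320) = 0, so r = -35.
The remaining components then also vanish.

-35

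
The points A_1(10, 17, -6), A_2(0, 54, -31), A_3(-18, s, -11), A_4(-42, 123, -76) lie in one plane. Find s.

27

Normal to plane A_1A_2A_4: n = (60, 600, 864); plane equation n·P = 5616.
Requiring n·A_3 = 5616: (600)s + (-10584) = 5616.
So s = 27.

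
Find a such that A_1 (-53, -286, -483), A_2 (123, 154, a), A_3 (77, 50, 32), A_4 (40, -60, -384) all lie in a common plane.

-65

The points are coplanar iff A_1A_2 · (A_1A_3 × A_1A_4) = 0.
Expanding, this is linear in a: (-1868)a + (-121420) = 0.
So a = -65.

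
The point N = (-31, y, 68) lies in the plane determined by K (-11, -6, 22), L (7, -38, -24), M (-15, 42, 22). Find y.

The plane through K, L, M has equation 2208x + 184y + 736z = -9200.
Substituting N: (184)y + (-18400) = -9200, so y = 50.

50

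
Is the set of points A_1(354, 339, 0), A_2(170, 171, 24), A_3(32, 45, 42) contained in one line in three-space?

Yes

A_1A_2 = (-184, -168, 24), A_1A_3 = (-322, -294, 42).
A_1A_2 × A_1A_3 = (0, 0, 0).
The cross product vanishes, so the three points are collinear.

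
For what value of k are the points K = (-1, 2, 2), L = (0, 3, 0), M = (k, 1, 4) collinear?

-2

Direction KL = (1, 1, -2). From the y-coordinate of M, the parameter along the line is τ = (1 − 2)/1 = -1.
Then k = (-1) + (-1)·(1) = -2.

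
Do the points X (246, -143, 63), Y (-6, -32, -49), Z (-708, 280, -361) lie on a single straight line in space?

XY = (-252, 111, -112), XZ = (-954, 423, -424).
Comparing components 2 and 3: (111)(-424) − (-112)(423) = 312 ≠ 0, so XY and XZ are not parallel and the points are not collinear.

No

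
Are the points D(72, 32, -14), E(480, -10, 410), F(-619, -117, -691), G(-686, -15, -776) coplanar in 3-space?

The four points are coplanar iff the 3×3 determinant with rows DE, DF, DG is zero.
Rows: (408, -42, 424), (-691, -149, -677), (-758, -47, -762).
Expanding along the first row: (408)(81719) − (-42)(13376) + (424)(-80465) = -214016.
Nonzero ⇒ not coplanar.

No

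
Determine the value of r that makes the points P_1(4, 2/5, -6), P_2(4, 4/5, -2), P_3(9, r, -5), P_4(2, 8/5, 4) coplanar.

0

The points are coplanar iff P_1P_2 · (P_1P_3 × P_1P_4) = 0.
Expanding, this is linear in r: (8)r + (0) = 0.
So r = 0.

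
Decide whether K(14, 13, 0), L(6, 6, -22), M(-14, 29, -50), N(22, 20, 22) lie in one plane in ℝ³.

A normal to the plane through K, L, M is n = KL × KM = (702, 216, -324).
The plane has equation n·P = 12636. For N: n·N = 12636.
Equal, so N lies in the plane and all four are coplanar.

Yes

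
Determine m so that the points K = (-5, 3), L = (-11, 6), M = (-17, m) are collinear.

9

Collinearity: (M − K) must be parallel to (L − K) = (-6, 3).
Cross-multiplying the components: (m − 3)·(-6) = (-12)·(3).
Solving gives m = 9.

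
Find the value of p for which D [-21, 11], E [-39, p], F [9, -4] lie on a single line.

20

Collinearity: (E − D) must be parallel to (F − D) = (30, -15).
Cross-multiplying the components: (p − 11)·(30) = (-18)·(-15).
Solving gives p = 20.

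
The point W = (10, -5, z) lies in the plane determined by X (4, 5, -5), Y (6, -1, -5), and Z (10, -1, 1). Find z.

-1

Coplanarity requires XY · (XZ × XW) = 0.
XY = (2, -6, 0), XZ = (6, -6, 6); the triple product is linear in z with coefficient 24 and constant term 24.
Setting it to zero: z = -1.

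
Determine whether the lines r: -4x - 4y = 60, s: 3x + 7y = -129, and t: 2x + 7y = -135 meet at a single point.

Yes

The three lines meet at one point iff the augmented coefficient matrix [aᵢ bᵢ cᵢ] has rank < 3, i.e. its determinant vanishes.
Here the determinant is 0.
It vanishes, so the lines are concurrent at (6, -21).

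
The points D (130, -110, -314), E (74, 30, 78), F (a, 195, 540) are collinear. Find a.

Direction DE = (-56, 140, 392). From the y-coordinate of F, the parameter along the line is τ = (195 − (-110))/140 = 61/28.
Then a = 130 + 61/28·(-56) = 8.

8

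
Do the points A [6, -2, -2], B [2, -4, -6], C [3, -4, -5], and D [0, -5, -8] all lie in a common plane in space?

Yes

With A as base: AB = (-4, -2, -4), AC = (-3, -2, -3), AD = (-6, -3, -6).
AC × AD = (3, 0, -3).
AB · (AC × AD) = 0.
The scalar triple product vanishes, so the four points are coplanar.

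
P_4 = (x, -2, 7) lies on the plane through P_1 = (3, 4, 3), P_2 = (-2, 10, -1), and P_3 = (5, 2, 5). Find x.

A normal to the plane is n = P_1P_2 × P_1P_3 = (4, 2, -2).
P_4 lies in the plane iff n · P_1P_4 = 0.
This gives (4)x + (-32) = 0, so x = 8.

8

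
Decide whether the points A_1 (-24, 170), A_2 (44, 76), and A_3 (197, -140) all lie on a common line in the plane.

A_1A_2 = (68, -94), A_1A_3 = (221, -310).
det[A_1A_2; A_1A_3] = (68)(-310) − (-94)(221) = -306.
The determinant is nonzero, so they are not collinear.

No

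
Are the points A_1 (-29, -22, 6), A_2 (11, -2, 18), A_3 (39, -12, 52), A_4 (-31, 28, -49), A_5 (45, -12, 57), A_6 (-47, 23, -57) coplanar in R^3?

Yes

The plane through A_1, A_2, A_3 has normal n = A_1A_2 × A_1A_3 = (800, -1024, -960) and equation n·P = -6432.
Checking the remaining points: n·A_4 = -6432, n·A_5 = -6432, n·A_6 = -6432.
All equal -6432, so all 6 points lie in one plane.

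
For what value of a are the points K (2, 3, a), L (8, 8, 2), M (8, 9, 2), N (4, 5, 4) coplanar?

5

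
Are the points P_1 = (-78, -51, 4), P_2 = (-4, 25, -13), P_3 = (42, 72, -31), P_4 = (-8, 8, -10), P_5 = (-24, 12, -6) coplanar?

The plane through P_1, P_2, P_3 has normal n = P_1P_2 × P_1P_3 = (-569, 550, -18) and equation n·P = 16260.
Checking the remaining points: n·P_4 = 9132, n·P_5 = 20364.
Since n·P_4 = 9132 ≠ 16260, P_4 is off the plane and the points are not all coplanar.

No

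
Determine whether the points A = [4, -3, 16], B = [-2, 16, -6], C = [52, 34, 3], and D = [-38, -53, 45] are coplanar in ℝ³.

The four points are coplanar iff the 3×3 determinant with rows AB, AC, AD is zero.
Rows: (-6, 19, -22), (48, 37, -13), (-42, -50, 29).
Expanding along the first row: (-6)(423) − (19)(846) + (-22)(-846) = 0.
Zero determinant ⇒ coplanar.

Yes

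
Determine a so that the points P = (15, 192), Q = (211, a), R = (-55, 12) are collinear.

Collinearity: (Q − P) must be parallel to (R − P) = (-70, -180).
Cross-multiplying the components: (a − 192)·(-70) = (196)·(-180).
Solving gives a = 696.

696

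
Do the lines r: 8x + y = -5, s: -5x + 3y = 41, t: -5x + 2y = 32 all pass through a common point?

Intersecting r and s: solving the 2×2 system gives (x, y) = (-56/29, 303/29).
Substitute into t: (-5)(-56/29) + (2)(303/29) = 886/29.
But t requires 32 ≠ 886/29, so the three lines have no common point.

No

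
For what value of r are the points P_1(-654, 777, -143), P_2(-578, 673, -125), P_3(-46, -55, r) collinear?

Direction P_1P_2 = (76, -104, 18). From the x-coordinate of P_3, the parameter along the line is τ = (-46 − (-654))/76 = 8.
Then r = (-143) + 8·(18) = 1.

1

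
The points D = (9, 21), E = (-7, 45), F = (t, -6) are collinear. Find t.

The three points are collinear iff det[DE; DF] = 0.
This determinant is linear in t: (-24)t + (648) = 0, so t = 27.

27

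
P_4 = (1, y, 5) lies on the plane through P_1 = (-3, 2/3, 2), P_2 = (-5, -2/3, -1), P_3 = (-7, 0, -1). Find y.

Coplanarity requires P_1P_2 · (P_1P_3 × P_1P_4) = 0.
P_1P_2 = (-2, -4/3, -3), P_1P_3 = (-4, -2/3, -3); the triple product is linear in y with coefficient 6 and constant term -8.
Setting it to zero: y = 4/3.

4/3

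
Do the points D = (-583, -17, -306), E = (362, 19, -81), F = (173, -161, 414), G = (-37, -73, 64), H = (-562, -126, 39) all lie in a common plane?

No

The plane through D, E, F has normal n = DE × DF = (58320, -510300, -163296) and equation n·P = 24643116.
Checking the remaining points: n·G = 24643116, n·H = 25153416.
Since n·H = 25153416 ≠ 24643116, H is off the plane and the points are not all coplanar.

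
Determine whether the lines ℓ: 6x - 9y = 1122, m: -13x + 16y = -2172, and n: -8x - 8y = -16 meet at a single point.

The three lines meet at one point iff the augmented coefficient matrix [aᵢ bᵢ cᵢ] has rank < 3, i.e. its determinant vanishes.
Here the determinant is 0.
It vanishes, so the lines are concurrent at (76, -74).

Yes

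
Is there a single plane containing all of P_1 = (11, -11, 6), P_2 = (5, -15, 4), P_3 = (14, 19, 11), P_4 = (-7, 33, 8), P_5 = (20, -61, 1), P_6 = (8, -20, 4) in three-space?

The plane through P_1, P_2, P_3 has normal n = P_1P_2 × P_1P_3 = (40, 24, -168) and equation n·P = -832.
Checking the remaining points: n·P_4 = -832, n·P_5 = -832, n·P_6 = -832.
All equal -832, so all 6 points lie in one plane.

Yes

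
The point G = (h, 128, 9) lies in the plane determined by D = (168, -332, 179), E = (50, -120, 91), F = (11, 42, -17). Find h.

-343/3

The plane through D, E, F has equation −8640x − 9312y − 10848z = -301728.
Substituting G: (-8640)h + (-1289568) = -301728, so h = -343/3.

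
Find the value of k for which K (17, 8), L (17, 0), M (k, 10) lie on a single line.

17

The three points are collinear iff det[KL; KM] = 0.
This determinant is linear in k: (8)k + (-136) = 0, so k = 17.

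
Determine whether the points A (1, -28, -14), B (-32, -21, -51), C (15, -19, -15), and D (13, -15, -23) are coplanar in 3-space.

The four points are coplanar iff the 3×3 determinant with rows AB, AC, AD is zero.
Rows: (-33, 7, -37), (14, 9, -1), (12, 13, -9).
Expanding along the first row: (-33)(-68) − (7)(-114) + (-37)(74) = 304.
Nonzero ⇒ not coplanar.

No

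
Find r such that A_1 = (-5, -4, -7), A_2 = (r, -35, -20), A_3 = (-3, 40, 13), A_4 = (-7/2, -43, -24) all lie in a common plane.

Normal to plane A_1A_3A_4: n = (32, 64, -144); plane equation n·P = 592.
Requiring n·A_2 = 592: (32)r + (640) = 592.
So r = -3/2.

-3/2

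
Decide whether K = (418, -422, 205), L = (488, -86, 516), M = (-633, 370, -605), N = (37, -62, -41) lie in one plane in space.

The four points are coplanar iff the 3×3 determinant with rows KL, KM, KN is zero.
Rows: (70, 336, 311), (-1051, 792, -810), (-381, 360, -246).
Expanding along the first row: (70)(96768) − (336)(-50064) + (311)(-76608) = -229824.
Nonzero ⇒ not coplanar.

No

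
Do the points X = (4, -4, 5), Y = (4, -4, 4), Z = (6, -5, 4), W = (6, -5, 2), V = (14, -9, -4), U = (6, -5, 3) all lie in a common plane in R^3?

The plane through X, Y, Z has normal n = XY × XZ = (-1, -2, 0) and equation n·P = 4.
Checking the remaining points: n·W = 4, n·V = 4, n·U = 4.
All equal 4, so all 6 points lie in one plane.

Yes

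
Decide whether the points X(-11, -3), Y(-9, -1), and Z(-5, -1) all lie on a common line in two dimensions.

XY = (2, 2), XZ = (6, 2).
Twice the signed area of △XYZ is (2)(2) − (2)(6) = -8.
The area is nonzero, so the three points are not collinear.

No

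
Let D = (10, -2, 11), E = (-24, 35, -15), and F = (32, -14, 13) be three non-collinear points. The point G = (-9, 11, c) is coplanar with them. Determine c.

A normal to the plane is n = DE × DF = (-238, -504, -406).
G lies in the plane iff n · DG = 0.
This gives (-406)c + (2436) = 0, so c = 6.

6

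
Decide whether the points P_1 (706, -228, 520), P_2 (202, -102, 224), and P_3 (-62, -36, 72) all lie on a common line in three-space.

No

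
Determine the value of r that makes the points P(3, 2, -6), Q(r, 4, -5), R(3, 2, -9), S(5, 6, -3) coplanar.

4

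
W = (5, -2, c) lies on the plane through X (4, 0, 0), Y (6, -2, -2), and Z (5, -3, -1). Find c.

-1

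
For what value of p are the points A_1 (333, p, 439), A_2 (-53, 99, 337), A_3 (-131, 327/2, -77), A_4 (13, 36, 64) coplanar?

-493/2

Coplanarity ⇔ det[A_1A_2; A_1A_3; A_1A_4] = 0.
Expanding, this is linear in p: (48618)p + (11984337) = 0.
So p = -493/2.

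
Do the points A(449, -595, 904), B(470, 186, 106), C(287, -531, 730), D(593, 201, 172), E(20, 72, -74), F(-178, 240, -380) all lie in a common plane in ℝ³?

Yes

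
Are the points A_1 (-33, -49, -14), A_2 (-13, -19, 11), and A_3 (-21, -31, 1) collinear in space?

A_1A_2 = (20, 30, 25), A_1A_3 = (12, 18, 15).
A_1A_2 × A_1A_3 = (0, 0, 0).
The cross product vanishes, so the three points are collinear.

Yes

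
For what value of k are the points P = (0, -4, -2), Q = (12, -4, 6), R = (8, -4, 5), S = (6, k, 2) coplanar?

-4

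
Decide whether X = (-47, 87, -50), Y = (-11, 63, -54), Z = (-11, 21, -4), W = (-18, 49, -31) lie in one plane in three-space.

Yes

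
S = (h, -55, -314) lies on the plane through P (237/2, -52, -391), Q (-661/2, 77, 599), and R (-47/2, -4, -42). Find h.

-1/2

The plane through P, Q, R has equation −2499x + 16121y − 3234z = 260141/2.
Substituting S: (-2499)h + (128821) = 260141/2, so h = -1/2.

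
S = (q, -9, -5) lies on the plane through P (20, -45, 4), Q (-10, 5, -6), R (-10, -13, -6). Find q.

-7

A normal to the plane is n = PQ × PR = (-180, 0, 540).
S lies in the plane iff n · PS = 0.
This gives (-180)q + (-1260) = 0, so q = -7.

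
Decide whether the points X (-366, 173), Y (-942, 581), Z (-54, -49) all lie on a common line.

XY = (-576, 408), XZ = (312, -222).
If collinear, XZ would be a scalar multiple of XY. But (-576)·(-222) ≠ (408)·(312) (difference 576), so they are not parallel; the points are not collinear.

No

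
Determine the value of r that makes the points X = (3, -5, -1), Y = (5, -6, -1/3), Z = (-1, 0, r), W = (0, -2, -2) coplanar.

Normal to plane XYW: n = (-1, 0, 3); plane equation n·P = -6.
Requiring n·Z = -6: (3)r + (1) = -6.
So r = -7/3.

-7/3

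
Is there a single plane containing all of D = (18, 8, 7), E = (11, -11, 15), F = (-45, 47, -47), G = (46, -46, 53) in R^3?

Yes

The four points are coplanar iff the 3×3 determinant with rows DE, DF, DG is zero.
Rows: (-7, -19, 8), (-63, 39, -54), (28, -54, 46).
Expanding along the first row: (-7)(-1122) − (-19)(-1386) + (8)(2310) = 0.
Zero determinant ⇒ coplanar.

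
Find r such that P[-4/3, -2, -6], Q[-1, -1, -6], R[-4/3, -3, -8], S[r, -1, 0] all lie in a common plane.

-2

The points are coplanar iff PQ · (PR × PS) = 0.
Expanding, this is linear in r: (-2)r + (-4) = 0.
So r = -2.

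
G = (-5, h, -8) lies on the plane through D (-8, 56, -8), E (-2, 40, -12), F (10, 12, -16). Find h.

50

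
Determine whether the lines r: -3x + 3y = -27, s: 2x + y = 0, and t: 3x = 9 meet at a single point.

Yes

Lines aᵢx + bᵢy = cᵢ with pairwise distinct directions are concurrent exactly when det[aᵢ bᵢ cᵢ] = 0.
Here the determinant is 0.
It vanishes, so the lines are concurrent at (3, -6).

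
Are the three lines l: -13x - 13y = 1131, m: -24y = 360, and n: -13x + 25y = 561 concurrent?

Yes

The three lines meet at one point iff the augmented coefficient matrix [aᵢ bᵢ cᵢ] has rank < 3, i.e. its determinant vanishes.
Here the determinant is 0.
It vanishes, so the lines are concurrent at (-72, -15).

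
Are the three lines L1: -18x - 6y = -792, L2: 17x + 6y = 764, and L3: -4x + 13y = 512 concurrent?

Yes

Intersecting L1 and L2: solving the 2×2 system gives (x, y) = (28, 48).
Substitute into L3: (-4)(28) + (13)(48) = 512.
This equals 512, so (28, 48) lies on all three lines and they are concurrent.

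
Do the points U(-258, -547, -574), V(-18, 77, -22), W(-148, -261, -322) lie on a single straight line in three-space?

UV = (240, 624, 552), UW = (110, 286, 252).
Comparing components 2 and 3: (624)(252) − (552)(286) = -624 ≠ 0, so UV and UW are not parallel and the points are not collinear.

No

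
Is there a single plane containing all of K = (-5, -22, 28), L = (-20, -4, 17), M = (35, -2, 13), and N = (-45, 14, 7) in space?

With K as base: KL = (-15, 18, -11), KM = (40, 20, -15), KN = (-40, 36, -21).
KM × KN = (120, 1440, 2240).
KL · (KM × KN) = -520.
Since -520 ≠ 0, the four points are not coplanar.

No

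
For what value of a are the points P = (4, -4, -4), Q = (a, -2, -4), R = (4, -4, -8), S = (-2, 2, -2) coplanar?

Normal to plane PRS: n = (24, 24, 0); plane equation n·X = 0.
Requiring n·Q = 0: (24)a + (-48) = 0.
So a = 2.

2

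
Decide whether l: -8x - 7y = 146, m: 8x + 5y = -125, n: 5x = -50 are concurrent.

No

Intersecting l and m: solving the 2×2 system gives (x, y) = (-145/16, -21/2).
Substitute into n: (5)(-145/16) + (0)(-21/2) = -725/16.
But n requires -50 ≠ -725/16, so the three lines have no common point.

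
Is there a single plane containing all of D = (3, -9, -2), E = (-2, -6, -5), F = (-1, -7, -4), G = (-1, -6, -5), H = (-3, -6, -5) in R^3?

Yes

The plane through D, E, F has normal n = DE × DF = (0, 2, 2) and equation n·P = -22.
Checking the remaining points: n·G = -22, n·H = -22.
All equal -22, so all 5 points lie in one plane.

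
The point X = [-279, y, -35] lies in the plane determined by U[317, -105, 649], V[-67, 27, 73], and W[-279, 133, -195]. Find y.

Coplanarity requires UV · (UW × UX) = 0.
UV = (-384, 132, -576), UW = (-596, 238, -844); the triple product is linear in y with coefficient 19200 and constant term -4588800.
Setting it to zero: y = 239.

239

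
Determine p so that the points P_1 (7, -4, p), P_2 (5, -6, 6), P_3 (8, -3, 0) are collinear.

Collinearity requires P_1P_2 × P_1P_3 = 0; each component is linear in p.
The x-component gives (3)p + (-6) = 0, so p = 2.
The remaining components then also vanish.

2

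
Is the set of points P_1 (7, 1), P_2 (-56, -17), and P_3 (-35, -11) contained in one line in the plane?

P_1P_2 = (-63, -18), P_1P_3 = (-42, -12).
det[P_1P_2; P_1P_3] = (-63)(-12) − (-18)(-42) = 0.
The determinant is zero, so the points are collinear.

Yes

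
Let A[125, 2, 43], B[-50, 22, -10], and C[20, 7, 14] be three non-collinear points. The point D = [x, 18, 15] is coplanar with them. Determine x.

A normal to the plane is n = AB × AC = (-315, 490, 1225).
D lies in the plane iff n · AD = 0.
This gives (-315)x + (12915) = 0, so x = 41.

41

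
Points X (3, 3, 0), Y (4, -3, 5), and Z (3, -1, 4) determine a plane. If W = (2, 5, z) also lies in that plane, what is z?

The plane through X, Y, Z has equation −4x − 4y − 4z = -24.
Substituting W: (-4)z + (-28) = -24, so z = -1.

-1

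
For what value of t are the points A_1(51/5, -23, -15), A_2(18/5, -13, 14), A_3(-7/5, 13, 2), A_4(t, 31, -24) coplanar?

-12/5

The points are coplanar iff A_1A_2 · (A_1A_3 × A_1A_4) = 0.
Expanding, this is linear in t: (-874)t + (-10488/5) = 0.
So t = -12/5.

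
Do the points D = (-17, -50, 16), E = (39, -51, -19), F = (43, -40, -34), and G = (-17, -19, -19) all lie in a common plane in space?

Yes

A normal to the plane through D, E, F is n = DE × DF = (400, 700, 620).
The plane has equation n·P = -31880. For G: n·G = -31880.
Equal, so G lies in the plane and all four are coplanar.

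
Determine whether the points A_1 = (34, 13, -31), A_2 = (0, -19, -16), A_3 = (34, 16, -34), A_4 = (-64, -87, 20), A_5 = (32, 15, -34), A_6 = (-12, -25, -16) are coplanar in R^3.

Yes

The plane through A_1, A_2, A_3 has normal n = A_1A_2 × A_1A_3 = (51, -102, -102) and equation n·P = 3570.
Checking the remaining points: n·A_4 = 3570, n·A_5 = 3570, n·A_6 = 3570.
All equal 3570, so all 6 points lie in one plane.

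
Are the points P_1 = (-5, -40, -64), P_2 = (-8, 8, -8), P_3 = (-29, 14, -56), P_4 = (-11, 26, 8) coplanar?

Yes

A normal to the plane through P_1, P_2, P_3 is n = P_1P_2 × P_1P_3 = (-2640, -1320, 990).
The plane has equation n·P = 2640. For P_4: n·P_4 = 2640.
Equal, so P_4 lies in the plane and all four are coplanar.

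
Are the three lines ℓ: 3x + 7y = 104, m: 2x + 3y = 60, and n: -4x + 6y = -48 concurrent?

No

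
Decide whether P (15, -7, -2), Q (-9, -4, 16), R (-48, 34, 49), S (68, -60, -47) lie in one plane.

Yes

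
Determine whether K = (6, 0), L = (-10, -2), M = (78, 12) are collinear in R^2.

No

KL = (-16, -2), KM = (72, 12).
Twice the signed area of △KLM is (-16)(12) − (-2)(72) = -48.
The area is nonzero, so the three points are not collinear.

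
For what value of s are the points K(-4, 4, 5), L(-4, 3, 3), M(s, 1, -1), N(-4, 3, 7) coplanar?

-4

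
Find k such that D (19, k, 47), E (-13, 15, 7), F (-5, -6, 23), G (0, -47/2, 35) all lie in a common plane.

The points are coplanar iff DE · (DF × DG) = 0.
Expanding, this is linear in k: (16)k + (264) = 0.
So k = -33/2.

-33/2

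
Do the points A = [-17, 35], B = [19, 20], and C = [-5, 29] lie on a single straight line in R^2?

No

AB = (36, -15), AC = (12, -6).
If collinear, AC would be a scalar multiple of AB. But (36)·(-6) ≠ (-15)·(12) (difference -36), so they are not parallel; the points are not collinear.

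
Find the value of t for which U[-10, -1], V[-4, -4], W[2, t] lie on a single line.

-7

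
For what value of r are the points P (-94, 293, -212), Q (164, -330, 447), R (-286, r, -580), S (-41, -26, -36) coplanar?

Coplanarity ⇔ det[PQ; PR; PS] = 0.
Expanding, this is linear in r: (10481)r + (-1897061) = 0.
So r = 181.

181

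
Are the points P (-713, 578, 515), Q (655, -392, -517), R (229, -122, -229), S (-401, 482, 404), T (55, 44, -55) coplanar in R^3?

No

The plane through P, Q, R has normal n = PQ × PR = (-720, 45648, -43860) and equation n·X = 4310004.
Checking the remaining points: n·S = 4571616, n·T = 4381212.
Since n·S = 4571616 ≠ 4310004, S is off the plane and the points are not all coplanar.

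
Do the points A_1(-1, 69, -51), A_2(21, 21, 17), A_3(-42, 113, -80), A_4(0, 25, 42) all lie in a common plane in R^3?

Yes

A normal to the plane through A_1, A_2, A_3 is n = A_1A_2 × A_1A_3 = (-1600, -2150, -1000).
The plane has equation n·P = -95750. For A_4: n·A_4 = -95750.
Equal, so A_4 lies in the plane and all four are coplanar.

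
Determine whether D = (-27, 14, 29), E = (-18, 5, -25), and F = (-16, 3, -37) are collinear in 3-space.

DE = (9, -9, -54), DF = (11, -11, -66).
DE × DF = (0, 0, 0).
The cross product vanishes, so the three points are collinear.

Yes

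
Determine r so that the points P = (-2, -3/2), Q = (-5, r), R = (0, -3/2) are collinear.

-3/2

Collinearity: (Q − P) must be parallel to (R − P) = (2, 0).
Cross-multiplying the components: (r − (-3/2))·(2) = (-3)·(0).
Solving gives r = -3/2.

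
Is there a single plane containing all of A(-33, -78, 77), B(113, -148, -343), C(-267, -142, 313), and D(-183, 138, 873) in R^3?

With A as base: AB = (146, -70, -420), AC = (-234, -64, 236), AD = (-150, 216, 796).
AC × AD = (-101920, 150864, -60144).
AB · (AC × AD) = -180320.
Since -180320 ≠ 0, the four points are not coplanar.

No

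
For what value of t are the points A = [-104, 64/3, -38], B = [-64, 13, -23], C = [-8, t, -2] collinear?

4/3

Direction AB = (40, -25/3, 15). From the x-coordinate of C, the parameter along the line is τ = (-8 − (-104))/40 = 12/5.
Then t = 64/3 + 12/5·(-25/3) = 4/3.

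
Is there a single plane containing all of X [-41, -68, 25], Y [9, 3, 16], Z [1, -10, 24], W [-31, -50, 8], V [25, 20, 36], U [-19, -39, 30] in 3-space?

The plane through X, Y, Z has normal n = XY × XZ = (451, -328, -82) and equation n·P = 1763.
Checking the remaining points: n·W = 1763, n·V = 1763, n·U = 1763.
All equal 1763, so all 6 points lie in one plane.

Yes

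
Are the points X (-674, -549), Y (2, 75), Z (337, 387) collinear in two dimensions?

No

XY = (676, 624), XZ = (1011, 936).
det[XY; XZ] = (676)(936) − (624)(1011) = 1872.
The determinant is nonzero, so they are not collinear.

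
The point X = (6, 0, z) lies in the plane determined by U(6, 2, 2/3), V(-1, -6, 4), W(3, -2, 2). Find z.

Coplanarity requires UV · (UW × UX) = 0.
UV = (-7, -8, 10/3), UW = (-3, -4, 4/3); the triple product is linear in z with coefficient 4 and constant term -4/3.
Setting it to zero: z = 1/3.

1/3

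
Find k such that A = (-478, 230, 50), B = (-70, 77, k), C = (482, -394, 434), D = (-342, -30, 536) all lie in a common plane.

-69

Normal to plane ACD: n = (-203424, -414336, -164736); plane equation n·P = -6297408.
Requiring n·B = -6297408: (-164736)k + (-17664192) = -6297408.
So k = -69.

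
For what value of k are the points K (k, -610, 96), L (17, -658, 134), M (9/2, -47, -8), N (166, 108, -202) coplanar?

The points are coplanar iff KL · (KM × KN) = 0.
Expanding, this is linear in k: (96524)k + (-4247056) = 0.
So k = 44.

44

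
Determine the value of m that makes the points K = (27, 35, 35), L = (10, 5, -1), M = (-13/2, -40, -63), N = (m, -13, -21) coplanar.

-2

Normal to plane KLM: n = (240, -460, 270); plane equation n·P = -170.
Requiring n·N = -170: (240)m + (310) = -170.
So m = -2.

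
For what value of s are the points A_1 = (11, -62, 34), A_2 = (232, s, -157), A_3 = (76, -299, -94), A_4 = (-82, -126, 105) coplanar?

Normal to plane A_1A_3A_4: n = (-25019, 7289, -26201); plane equation n·P = -1617961.
Requiring n·A_2 = -1617961: (7289)s + (-1690851) = -1617961.
So s = 10.

10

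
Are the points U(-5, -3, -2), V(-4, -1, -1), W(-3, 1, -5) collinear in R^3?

UV = (1, 2, 1), UW = (2, 4, -3).
UV × UW = (-10, 5, 0).
The cross product is nonzero, so the points do not lie on one line.

No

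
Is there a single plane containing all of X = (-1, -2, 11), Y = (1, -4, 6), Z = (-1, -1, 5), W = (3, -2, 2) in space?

A normal to the plane through X, Y, Z is n = XY × XZ = (17, 12, 2).
The plane has equation n·P = -19. For W: n·W = 31.
31 ≠ -19, so W is off the plane.

No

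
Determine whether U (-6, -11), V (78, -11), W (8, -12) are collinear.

UV = (84, 0), UW = (14, -1).
Twice the signed area of △UVW is (84)(-1) − (0)(14) = -84.
The area is nonzero, so the three points are not collinear.

No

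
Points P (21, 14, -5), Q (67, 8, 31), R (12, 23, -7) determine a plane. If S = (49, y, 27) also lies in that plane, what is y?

A normal to the plane is n = PQ × PR = (-312, -232, 360).
S lies in the plane iff n · PS = 0.
This gives (-232)y + (6032) = 0, so y = 26.

26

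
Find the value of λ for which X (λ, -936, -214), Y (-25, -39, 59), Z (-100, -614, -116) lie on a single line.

Direction YZ = (-75, -575, -175). From the y-coordinate of X, the parameter along the line is τ = (-936 − (-39))/(-575) = 39/25.
Then λ = (-25) + 39/25·(-75) = -142.

-142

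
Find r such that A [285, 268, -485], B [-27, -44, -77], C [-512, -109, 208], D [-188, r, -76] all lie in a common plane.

Normal to plane ABC: n = (-62400, -108960, -131040); plane equation n·P = 16569120.
Requiring n·D = 16569120: (-108960)r + (21690240) = 16569120.
So r = 47.

47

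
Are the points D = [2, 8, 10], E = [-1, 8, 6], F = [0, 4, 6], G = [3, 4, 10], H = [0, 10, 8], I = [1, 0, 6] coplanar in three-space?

The plane through D, E, F has normal n = DE × DF = (-16, -4, 12) and equation n·P = 56.
Checking the remaining points: n·G = 56, n·H = 56, n·I = 56.
All equal 56, so all 6 points lie in one plane.

Yes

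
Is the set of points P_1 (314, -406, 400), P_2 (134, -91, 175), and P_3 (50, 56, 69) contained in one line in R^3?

No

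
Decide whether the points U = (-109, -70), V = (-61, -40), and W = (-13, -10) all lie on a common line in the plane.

Yes

UV = (48, 30), UW = (96, 60).
Checking proportionality: UW = 2·UV, so the vectors are parallel and the points are collinear.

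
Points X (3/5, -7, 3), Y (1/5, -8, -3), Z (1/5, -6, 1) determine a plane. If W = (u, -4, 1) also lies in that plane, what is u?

-1/5

Coplanarity requires XY · (XZ × XW) = 0.
XY = (-2/5, -1, -6), XZ = (-2/5, 1, -2); the triple product is linear in u with coefficient 8 and constant term 8/5.
Setting it to zero: u = -1/5.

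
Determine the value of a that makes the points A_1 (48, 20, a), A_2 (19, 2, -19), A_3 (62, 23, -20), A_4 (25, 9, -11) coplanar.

-12

The points are coplanar iff A_1A_2 · (A_1A_3 × A_1A_4) = 0.
Expanding, this is linear in a: (-175)a + (-2100) = 0.
So a = -12.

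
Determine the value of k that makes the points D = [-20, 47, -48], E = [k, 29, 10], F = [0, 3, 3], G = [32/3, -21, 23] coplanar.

Coplanarity ⇔ det[DE; DF; DG] = 0.
Expanding, this is linear in k: (344)k + (11008/3) = 0.
So k = -32/3.

-32/3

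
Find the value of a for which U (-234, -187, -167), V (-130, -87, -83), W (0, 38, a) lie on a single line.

22

Direction UV = (104, 100, 84). From the x-coordinate of W, the parameter along the line is τ = (0 − (-234))/104 = 9/4.
Then a = (-167) + 9/4·(84) = 22.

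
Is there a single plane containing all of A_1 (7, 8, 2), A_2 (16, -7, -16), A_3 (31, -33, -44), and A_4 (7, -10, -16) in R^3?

No

With A_1 as base: A_1A_2 = (9, -15, -18), A_1A_3 = (24, -41, -46), A_1A_4 = (0, -18, -18).
A_1A_3 × A_1A_4 = (-90, 432, -432).
A_1A_2 · (A_1A_3 × A_1A_4) = 486.
Since 486 ≠ 0, the four points are not coplanar.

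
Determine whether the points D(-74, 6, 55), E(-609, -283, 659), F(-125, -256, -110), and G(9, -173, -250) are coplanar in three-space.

No

With D as base: DE = (-535, -289, 604), DF = (-51, -262, -165), DG = (83, -179, -305).
DF × DG = (50375, -29250, 30875).
DE · (DF × DG) = 151125.
Since 151125 ≠ 0, the four points are not coplanar.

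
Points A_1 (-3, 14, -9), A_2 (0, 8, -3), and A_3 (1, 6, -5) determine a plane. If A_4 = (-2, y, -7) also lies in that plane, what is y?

12

The plane through A_1, A_2, A_3 has equation 24x + 12y = 96.
Substituting A_4: (12)y + (-48) = 96, so y = 12.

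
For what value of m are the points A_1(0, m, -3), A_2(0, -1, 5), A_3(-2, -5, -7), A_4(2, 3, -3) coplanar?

The points are coplanar iff A_1A_2 · (A_1A_3 × A_1A_4) = 0.
Expanding, this is linear in m: (40)m + (40) = 0.
So m = -1.

-1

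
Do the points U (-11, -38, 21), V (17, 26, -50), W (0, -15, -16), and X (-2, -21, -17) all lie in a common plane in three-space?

A normal to the plane through U, V, W is n = UV × UW = (-735, 255, -60).
The plane has equation n·P = -2865. For X: n·X = -2865.
Equal, so X lies in the plane and all four are coplanar.

Yes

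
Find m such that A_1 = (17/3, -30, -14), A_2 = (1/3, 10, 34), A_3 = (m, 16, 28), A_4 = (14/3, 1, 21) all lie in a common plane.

55/3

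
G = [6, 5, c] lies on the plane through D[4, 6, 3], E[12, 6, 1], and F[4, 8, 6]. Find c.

Coplanarity requires DE · (DF × DG) = 0.
DE = (8, 0, -2), DF = (0, 2, 3); the triple product is linear in c with coefficient 16 and constant term -16.
Setting it to zero: c = 1.

1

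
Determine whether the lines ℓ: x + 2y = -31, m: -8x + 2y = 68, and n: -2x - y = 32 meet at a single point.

Yes

Lines aᵢx + bᵢy = cᵢ with pairwise distinct directions are concurrent exactly when det[aᵢ bᵢ cᵢ] = 0.
Here the determinant is 0.
It vanishes, so the lines are concurrent at (-11, -10).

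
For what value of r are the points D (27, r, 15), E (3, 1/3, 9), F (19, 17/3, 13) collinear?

Direction EF = (16, 16/3, 4). From the x-coordinate of D, the parameter along the line is τ = (27 − 3)/16 = 3/2.
Then r = 1/3 + 3/2·(16/3) = 25/3.

25/3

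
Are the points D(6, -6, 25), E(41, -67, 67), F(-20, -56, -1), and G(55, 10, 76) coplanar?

A normal to the plane through D, E, F is n = DE × DF = (3686, -182, -3336).
The plane has equation n·P = -60192. For G: n·G = -52626.
-52626 ≠ -60192, so G is off the plane.

No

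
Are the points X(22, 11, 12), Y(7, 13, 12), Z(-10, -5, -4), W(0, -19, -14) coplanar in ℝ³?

Yes

The four points are coplanar iff the 3×3 determinant with rows XY, XZ, XW is zero.
Rows: (-15, 2, 0), (-32, -16, -16), (-22, -30, -26).
Expanding along the first row: (-15)(-64) − (2)(480) + (0)(608) = 0.
Zero determinant ⇒ coplanar.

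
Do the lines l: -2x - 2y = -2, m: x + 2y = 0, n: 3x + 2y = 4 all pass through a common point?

Yes

Intersecting l and m: solving the 2×2 system gives (x, y) = (2, -1).
Substitute into n: (3)(2) + (2)(-1) = 4.
This equals 4, so (2, -1) lies on all three lines and they are concurrent.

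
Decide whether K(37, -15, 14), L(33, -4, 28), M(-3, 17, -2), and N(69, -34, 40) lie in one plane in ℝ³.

Yes

With K as base: KL = (-4, 11, 14), KM = (-40, 32, -16), KN = (32, -19, 26).
KM × KN = (528, 528, -264).
KL · (KM × KN) = 0.
The scalar triple product vanishes, so the four points are coplanar.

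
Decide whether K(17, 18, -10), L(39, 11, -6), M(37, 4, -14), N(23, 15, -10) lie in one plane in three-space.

Yes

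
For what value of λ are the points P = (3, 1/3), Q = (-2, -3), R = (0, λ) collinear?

-5/3

The three points are collinear iff det[PQ; PR] = 0.
This determinant is linear in λ: (-5)λ + (-25/3) = 0, so λ = -5/3.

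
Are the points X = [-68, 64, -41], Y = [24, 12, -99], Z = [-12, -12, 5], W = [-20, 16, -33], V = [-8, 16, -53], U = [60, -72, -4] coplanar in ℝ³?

No

The plane through X, Y, Z has normal n = XY × XZ = (-6800, -7480, -4080) and equation n·P = 150960.
Checking the remaining points: n·W = 150960, n·V = 150960, n·U = 146880.
Since n·U = 146880 ≠ 150960, U is off the plane and the points are not all coplanar.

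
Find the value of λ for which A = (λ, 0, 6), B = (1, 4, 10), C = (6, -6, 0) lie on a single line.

3

Collinearity requires AB × AC = 0; each component is linear in λ.
The y-component gives (-10)λ + (30) = 0, so λ = 3.
The remaining components then also vanish.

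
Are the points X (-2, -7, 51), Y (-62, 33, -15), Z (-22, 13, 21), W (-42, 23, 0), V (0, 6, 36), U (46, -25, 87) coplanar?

The plane through X, Y, Z has normal n = XY × XZ = (120, -480, -400) and equation n·P = -17280.
Checking the remaining points: n·W = -16080, n·V = -17280, n·U = -17280.
Since n·W = -16080 ≠ -17280, W is off the plane and the points are not all coplanar.

No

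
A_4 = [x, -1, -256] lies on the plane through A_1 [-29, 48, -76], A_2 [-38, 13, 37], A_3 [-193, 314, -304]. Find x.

A normal to the plane is n = A_1A_2 × A_1A_3 = (-22078, -20584, -8134).
A_4 lies in the plane iff n · A_1A_4 = 0.
This gives (-22078)x + (1832474) = 0, so x = 83.

83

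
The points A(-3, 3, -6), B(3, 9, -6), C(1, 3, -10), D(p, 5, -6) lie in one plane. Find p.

-1

The points are coplanar iff AB · (AC × AD) = 0.
Expanding, this is linear in p: (-24)p + (-24) = 0.
So p = -1.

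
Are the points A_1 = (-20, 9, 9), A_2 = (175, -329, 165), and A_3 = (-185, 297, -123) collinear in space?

No

A_1A_2 = (195, -338, 156), A_1A_3 = (-165, 288, -132).
Comparing components 2 and 3: (-338)(-132) − (156)(288) = -312 ≠ 0, so A_1A_2 and A_1A_3 are not parallel and the points are not collinear.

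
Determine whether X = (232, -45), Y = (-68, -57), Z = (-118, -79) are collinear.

No

XY = (-300, -12), XZ = (-350, -34).
Twice the signed area of △XYZ is (-300)(-34) − (-12)(-350) = 6000.
The area is nonzero, so the three points are not collinear.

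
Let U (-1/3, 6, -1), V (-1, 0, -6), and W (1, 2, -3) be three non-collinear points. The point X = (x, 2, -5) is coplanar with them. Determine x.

-5/3

Coplanarity requires UV · (UW × UX) = 0.
UV = (-2/3, -6, -5), UW = (4/3, -4, -2); the triple product is linear in x with coefficient -8 and constant term -40/3.
Setting it to zero: x = -5/3.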